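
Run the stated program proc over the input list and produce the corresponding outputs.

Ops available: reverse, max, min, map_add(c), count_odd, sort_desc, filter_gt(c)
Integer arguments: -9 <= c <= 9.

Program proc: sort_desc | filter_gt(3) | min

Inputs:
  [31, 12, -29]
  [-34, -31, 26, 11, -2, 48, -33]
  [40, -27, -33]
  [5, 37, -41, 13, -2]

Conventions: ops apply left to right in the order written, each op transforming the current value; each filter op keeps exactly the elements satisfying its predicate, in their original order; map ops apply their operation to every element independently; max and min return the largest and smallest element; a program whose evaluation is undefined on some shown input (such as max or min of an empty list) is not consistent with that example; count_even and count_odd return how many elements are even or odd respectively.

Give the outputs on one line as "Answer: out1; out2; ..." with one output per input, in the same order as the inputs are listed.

12; 11; 40; 5

Execution, op by op:
  [31, 12, -29] -> [31, 12, -29] -> [31, 12] -> 12
  [-34, -31, 26, 11, -2, 48, -33] -> [48, 26, 11, -2, -31, -33, -34] -> [48, 26, 11] -> 11
  [40, -27, -33] -> [40, -27, -33] -> [40] -> 40
  [5, 37, -41, 13, -2] -> [37, 13, 5, -2, -41] -> [37, 13, 5] -> 5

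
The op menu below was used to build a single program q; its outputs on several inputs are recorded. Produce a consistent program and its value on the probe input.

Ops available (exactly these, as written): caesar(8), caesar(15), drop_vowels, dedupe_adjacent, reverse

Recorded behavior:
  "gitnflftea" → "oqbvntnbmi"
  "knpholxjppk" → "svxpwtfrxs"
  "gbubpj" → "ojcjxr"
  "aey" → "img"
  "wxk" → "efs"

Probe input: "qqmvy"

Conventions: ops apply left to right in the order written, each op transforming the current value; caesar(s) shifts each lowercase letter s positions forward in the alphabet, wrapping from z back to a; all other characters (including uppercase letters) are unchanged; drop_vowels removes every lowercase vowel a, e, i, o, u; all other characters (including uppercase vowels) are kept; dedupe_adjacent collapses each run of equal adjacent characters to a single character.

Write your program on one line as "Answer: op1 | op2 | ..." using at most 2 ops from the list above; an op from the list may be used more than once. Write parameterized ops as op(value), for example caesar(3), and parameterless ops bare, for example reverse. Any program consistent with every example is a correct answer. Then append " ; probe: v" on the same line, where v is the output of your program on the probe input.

dedupe_adjacent | caesar(8) ; probe: "yudg"

Check, running the answer program on each example:
  "gitnflftea" -> "gitnflftea" -> "oqbvntnbmi"
  "knpholxjppk" -> "knpholxjpk" -> "svxpwtfrxs"
  "gbubpj" -> "gbubpj" -> "ojcjxr"
  "aey" -> "aey" -> "img"
  "wxk" -> "wxk" -> "efs"
  probe: "qqmvy" -> "qmvy" -> "yudg"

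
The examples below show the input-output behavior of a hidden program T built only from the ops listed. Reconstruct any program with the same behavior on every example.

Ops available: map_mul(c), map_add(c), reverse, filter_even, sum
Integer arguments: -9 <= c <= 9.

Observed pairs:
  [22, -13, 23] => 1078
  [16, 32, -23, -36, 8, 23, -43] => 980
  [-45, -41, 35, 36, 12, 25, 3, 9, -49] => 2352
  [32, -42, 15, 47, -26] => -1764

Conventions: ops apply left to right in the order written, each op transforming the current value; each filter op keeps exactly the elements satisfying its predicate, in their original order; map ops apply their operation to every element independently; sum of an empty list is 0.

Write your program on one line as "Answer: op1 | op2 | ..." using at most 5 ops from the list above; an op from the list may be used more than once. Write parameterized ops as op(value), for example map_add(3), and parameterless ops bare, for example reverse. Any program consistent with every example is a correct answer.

filter_even | map_mul(7) | map_mul(7) | sum

Check, running the answer program on each example:
  [22, -13, 23] -> [22] -> [154] -> [1078] -> 1078
  [16, 32, -23, -36, 8, 23, -43] -> [16, 32, -36, 8] -> [112, 224, -252, 56] -> [784, 1568, -1764, 392] -> 980
  [-45, -41, 35, 36, 12, 25, 3, 9, -49] -> [36, 12] -> [252, 84] -> [1764, 588] -> 2352
  [32, -42, 15, 47, -26] -> [32, -42, -26] -> [224, -294, -182] -> [1568, -2058, -1274] -> -1764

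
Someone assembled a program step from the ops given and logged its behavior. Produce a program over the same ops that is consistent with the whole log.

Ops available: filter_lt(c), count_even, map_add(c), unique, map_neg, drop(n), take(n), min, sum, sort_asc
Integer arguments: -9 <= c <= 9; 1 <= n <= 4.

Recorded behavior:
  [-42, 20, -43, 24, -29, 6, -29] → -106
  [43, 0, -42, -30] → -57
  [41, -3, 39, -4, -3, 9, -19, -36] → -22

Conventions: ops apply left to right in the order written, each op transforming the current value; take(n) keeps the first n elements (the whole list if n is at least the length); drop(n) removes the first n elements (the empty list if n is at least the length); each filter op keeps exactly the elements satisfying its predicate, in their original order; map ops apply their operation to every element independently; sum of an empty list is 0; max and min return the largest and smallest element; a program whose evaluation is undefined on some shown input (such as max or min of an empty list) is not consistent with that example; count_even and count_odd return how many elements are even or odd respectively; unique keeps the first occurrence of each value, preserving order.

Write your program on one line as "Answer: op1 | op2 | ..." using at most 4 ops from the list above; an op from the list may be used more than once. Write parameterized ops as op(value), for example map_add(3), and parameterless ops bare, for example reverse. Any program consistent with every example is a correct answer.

unique | sort_asc | map_add(-7) | sum

Check, running the answer program on each example:
  [-42, 20, -43, 24, -29, 6, -29] -> [-42, 20, -43, 24, -29, 6] -> [-43, -42, -29, 6, 20, 24] -> [-50, -49, -36, -1, 13, 17] -> -106
  [43, 0, -42, -30] -> [43, 0, -42, -30] -> [-42, -30, 0, 43] -> [-49, -37, -7, 36] -> -57
  [41, -3, 39, -4, -3, 9, -19, -36] -> [41, -3, 39, -4, 9, -19, -36] -> [-36, -19, -4, -3, 9, 39, 41] -> [-43, -26, -11, -10, 2, 32, 34] -> -22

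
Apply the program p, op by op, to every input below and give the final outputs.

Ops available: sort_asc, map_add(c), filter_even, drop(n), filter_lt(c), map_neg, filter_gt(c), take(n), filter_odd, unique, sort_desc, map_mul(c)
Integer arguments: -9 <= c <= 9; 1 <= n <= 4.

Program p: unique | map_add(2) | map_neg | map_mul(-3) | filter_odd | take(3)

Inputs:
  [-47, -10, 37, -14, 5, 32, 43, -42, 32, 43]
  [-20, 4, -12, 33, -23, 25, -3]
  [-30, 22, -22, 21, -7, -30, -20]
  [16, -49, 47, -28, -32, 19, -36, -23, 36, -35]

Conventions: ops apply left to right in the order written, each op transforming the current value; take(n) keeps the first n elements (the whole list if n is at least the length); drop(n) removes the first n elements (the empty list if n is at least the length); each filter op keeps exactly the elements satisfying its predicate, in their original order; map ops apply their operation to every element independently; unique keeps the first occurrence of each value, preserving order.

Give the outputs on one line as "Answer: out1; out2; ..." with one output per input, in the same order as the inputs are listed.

Execution, op by op:
  [-47, -10, 37, -14, 5, 32, 43, -42, 32, 43] -> [-47, -10, 37, -14, 5, 32, 43, -42] -> [-45, -8, 39, -12, 7, 34, 45, -40] -> [45, 8, -39, 12, -7, -34, -45, 40] -> [-135, -24, 117, -36, 21, 102, 135, -120] -> [-135, 117, 21, 135] -> [-135, 117, 21]
  [-20, 4, -12, 33, -23, 25, -3] -> [-20, 4, -12, 33, -23, 25, -3] -> [-18, 6, -10, 35, -21, 27, -1] -> [18, -6, 10, -35, 21, -27, 1] -> [-54, 18, -30, 105, -63, 81, -3] -> [105, -63, 81, -3] -> [105, -63, 81]
  [-30, 22, -22, 21, -7, -30, -20] -> [-30, 22, -22, 21, -7, -20] -> [-28, 24, -20, 23, -5, -18] -> [28, -24, 20, -23, 5, 18] -> [-84, 72, -60, 69, -15, -54] -> [69, -15] -> [69, -15]
  [16, -49, 47, -28, -32, 19, -36, -23, 36, -35] -> [16, -49, 47, -28, -32, 19, -36, -23, 36, -35] -> [18, -47, 49, -26, -30, 21, -34, -21, 38, -33] -> [-18, 47, -49, 26, 30, -21, 34, 21, -38, 33] -> [54, -141, 147, -78, -90, 63, -102, -63, 114, -99] -> [-141, 147, 63, -63, -99] -> [-141, 147, 63]

[-135, 117, 21]; [105, -63, 81]; [69, -15]; [-141, 147, 63]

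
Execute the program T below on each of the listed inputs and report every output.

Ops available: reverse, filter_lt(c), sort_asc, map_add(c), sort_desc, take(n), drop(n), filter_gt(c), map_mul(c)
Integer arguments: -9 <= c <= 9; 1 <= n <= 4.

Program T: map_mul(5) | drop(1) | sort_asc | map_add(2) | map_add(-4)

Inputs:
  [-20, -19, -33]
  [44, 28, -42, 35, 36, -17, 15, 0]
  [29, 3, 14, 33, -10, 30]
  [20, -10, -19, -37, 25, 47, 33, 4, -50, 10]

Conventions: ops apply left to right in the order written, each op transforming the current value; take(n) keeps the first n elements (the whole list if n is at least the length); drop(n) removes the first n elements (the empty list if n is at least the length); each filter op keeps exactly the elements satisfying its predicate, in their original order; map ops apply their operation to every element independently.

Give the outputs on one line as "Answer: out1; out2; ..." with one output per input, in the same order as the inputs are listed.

[-167, -97]; [-212, -87, -2, 73, 138, 173, 178]; [-52, 13, 68, 148, 163]; [-252, -187, -97, -52, 18, 48, 123, 163, 233]

Execution, op by op:
  [-20, -19, -33] -> [-100, -95, -165] -> [-95, -165] -> [-165, -95] -> [-163, -93] -> [-167, -97]
  [44, 28, -42, 35, 36, -17, 15, 0] -> [220, 140, -210, 175, 180, -85, 75, 0] -> [140, -210, 175, 180, -85, 75, 0] -> [-210, -85, 0, 75, 140, 175, 180] -> [-208, -83, 2, 77, 142, 177, 182] -> [-212, -87, -2, 73, 138, 173, 178]
  [29, 3, 14, 33, -10, 30] -> [145, 15, 70, 165, -50, 150] -> [15, 70, 165, -50, 150] -> [-50, 15, 70, 150, 165] -> [-48, 17, 72, 152, 167] -> [-52, 13, 68, 148, 163]
  [20, -10, -19, -37, 25, 47, 33, 4, -50, 10] -> [100, -50, -95, -185, 125, 235, 165, 20, -250, 50] -> [-50, -95, -185, 125, 235, 165, 20, -250, 50] -> [-250, -185, -95, -50, 20, 50, 125, 165, 235] -> [-248, -183, -93, -48, 22, 52, 127, 167, 237] -> [-252, -187, -97, -52, 18, 48, 123, 163, 233]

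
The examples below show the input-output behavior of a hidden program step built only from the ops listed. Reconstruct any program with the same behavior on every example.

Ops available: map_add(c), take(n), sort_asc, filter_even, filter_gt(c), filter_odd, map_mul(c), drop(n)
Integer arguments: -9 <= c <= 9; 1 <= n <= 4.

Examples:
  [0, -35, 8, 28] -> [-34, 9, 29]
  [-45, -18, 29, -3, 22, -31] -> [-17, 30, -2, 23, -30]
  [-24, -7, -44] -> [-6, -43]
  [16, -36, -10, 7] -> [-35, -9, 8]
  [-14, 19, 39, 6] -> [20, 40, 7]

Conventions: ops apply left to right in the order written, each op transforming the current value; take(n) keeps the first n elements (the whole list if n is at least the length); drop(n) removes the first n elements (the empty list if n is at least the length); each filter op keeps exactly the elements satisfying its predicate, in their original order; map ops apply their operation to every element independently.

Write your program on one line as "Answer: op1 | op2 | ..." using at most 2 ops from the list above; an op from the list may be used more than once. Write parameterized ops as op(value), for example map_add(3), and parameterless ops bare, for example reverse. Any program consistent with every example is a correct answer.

map_add(1) | drop(1)

Check, running the answer program on each example:
  [0, -35, 8, 28] -> [1, -34, 9, 29] -> [-34, 9, 29]
  [-45, -18, 29, -3, 22, -31] -> [-44, -17, 30, -2, 23, -30] -> [-17, 30, -2, 23, -30]
  [-24, -7, -44] -> [-23, -6, -43] -> [-6, -43]
  [16, -36, -10, 7] -> [17, -35, -9, 8] -> [-35, -9, 8]
  [-14, 19, 39, 6] -> [-13, 20, 40, 7] -> [20, 40, 7]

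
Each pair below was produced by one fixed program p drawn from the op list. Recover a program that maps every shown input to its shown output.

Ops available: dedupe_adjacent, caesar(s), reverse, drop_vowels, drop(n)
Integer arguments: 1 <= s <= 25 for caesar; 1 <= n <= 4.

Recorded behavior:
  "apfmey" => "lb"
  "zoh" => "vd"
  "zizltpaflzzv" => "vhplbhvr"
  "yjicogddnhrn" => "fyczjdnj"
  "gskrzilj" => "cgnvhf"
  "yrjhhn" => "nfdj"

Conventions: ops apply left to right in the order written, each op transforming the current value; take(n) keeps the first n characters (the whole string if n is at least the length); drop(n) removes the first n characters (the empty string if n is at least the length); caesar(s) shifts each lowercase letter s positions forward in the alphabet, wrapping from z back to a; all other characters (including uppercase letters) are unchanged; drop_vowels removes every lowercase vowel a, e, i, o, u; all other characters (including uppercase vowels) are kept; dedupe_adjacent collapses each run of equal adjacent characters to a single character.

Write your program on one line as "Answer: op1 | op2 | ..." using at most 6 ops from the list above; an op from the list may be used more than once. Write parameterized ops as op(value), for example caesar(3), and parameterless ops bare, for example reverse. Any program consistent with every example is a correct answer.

drop_vowels | reverse | dedupe_adjacent | caesar(22) | reverse | drop_vowels

Check, running the answer program on each example:
  "apfmey" -> "pfmy" -> "ymfp" -> "ymfp" -> "uibl" -> "lbiu" -> "lb"
  "zoh" -> "zh" -> "hz" -> "hz" -> "dv" -> "vd" -> "vd"
  "zizltpaflzzv" -> "zzltpflzzv" -> "vzzlfptlzz" -> "vzlfptlz" -> "rvhblphv" -> "vhplbhvr" -> "vhplbhvr"
  "yjicogddnhrn" -> "yjcgddnhrn" -> "nrhnddgcjy" -> "nrhndgcjy" -> "jndjzcyfu" -> "ufyczjdnj" -> "fyczjdnj"
  "gskrzilj" -> "gskrzlj" -> "jlzrksg" -> "jlzrksg" -> "fhvngoc" -> "cognvhf" -> "cgnvhf"
  "yrjhhn" -> "yrjhhn" -> "nhhjry" -> "nhjry" -> "jdfnu" -> "unfdj" -> "nfdj"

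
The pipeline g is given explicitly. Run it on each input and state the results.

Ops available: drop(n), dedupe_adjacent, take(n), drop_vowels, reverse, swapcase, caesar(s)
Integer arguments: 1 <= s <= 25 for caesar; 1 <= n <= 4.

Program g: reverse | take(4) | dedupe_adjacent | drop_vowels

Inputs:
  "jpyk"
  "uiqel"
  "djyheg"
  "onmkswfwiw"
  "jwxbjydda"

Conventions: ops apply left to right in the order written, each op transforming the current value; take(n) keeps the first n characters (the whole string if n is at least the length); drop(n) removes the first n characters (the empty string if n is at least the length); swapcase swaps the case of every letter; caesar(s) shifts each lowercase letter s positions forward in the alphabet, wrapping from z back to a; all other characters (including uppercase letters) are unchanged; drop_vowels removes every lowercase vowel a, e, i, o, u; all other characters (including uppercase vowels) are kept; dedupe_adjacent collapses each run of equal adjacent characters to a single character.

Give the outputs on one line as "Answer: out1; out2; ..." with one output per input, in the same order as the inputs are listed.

"kypj"; "lq"; "ghy"; "wwf"; "dy"

Execution, op by op:
  "jpyk" -> "kypj" -> "kypj" -> "kypj" -> "kypj"
  "uiqel" -> "leqiu" -> "leqi" -> "leqi" -> "lq"
  "djyheg" -> "gehyjd" -> "gehy" -> "gehy" -> "ghy"
  "onmkswfwiw" -> "wiwfwskmno" -> "wiwf" -> "wiwf" -> "wwf"
  "jwxbjydda" -> "addyjbxwj" -> "addy" -> "ady" -> "dy"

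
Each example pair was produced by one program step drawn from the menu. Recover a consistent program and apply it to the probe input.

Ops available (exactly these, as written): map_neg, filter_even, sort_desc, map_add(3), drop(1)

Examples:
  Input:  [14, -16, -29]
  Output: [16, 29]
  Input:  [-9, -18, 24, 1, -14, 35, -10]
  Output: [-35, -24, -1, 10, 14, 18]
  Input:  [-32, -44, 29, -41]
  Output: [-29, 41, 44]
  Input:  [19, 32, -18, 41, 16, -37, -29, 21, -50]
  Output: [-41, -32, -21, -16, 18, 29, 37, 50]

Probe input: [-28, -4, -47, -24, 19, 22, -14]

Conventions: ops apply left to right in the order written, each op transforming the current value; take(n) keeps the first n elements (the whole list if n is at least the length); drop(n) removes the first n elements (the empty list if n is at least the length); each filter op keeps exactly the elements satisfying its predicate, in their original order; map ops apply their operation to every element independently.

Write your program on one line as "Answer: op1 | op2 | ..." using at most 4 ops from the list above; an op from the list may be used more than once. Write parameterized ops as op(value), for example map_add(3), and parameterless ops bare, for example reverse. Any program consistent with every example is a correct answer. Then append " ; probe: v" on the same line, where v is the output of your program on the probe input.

drop(1) | sort_desc | map_neg ; probe: [-22, -19, 4, 14, 24, 47]

Check, running the answer program on each example:
  [14, -16, -29] -> [-16, -29] -> [-16, -29] -> [16, 29]
  [-9, -18, 24, 1, -14, 35, -10] -> [-18, 24, 1, -14, 35, -10] -> [35, 24, 1, -10, -14, -18] -> [-35, -24, -1, 10, 14, 18]
  [-32, -44, 29, -41] -> [-44, 29, -41] -> [29, -41, -44] -> [-29, 41, 44]
  [19, 32, -18, 41, 16, -37, -29, 21, -50] -> [32, -18, 41, 16, -37, -29, 21, -50] -> [41, 32, 21, 16, -18, -29, -37, -50] -> [-41, -32, -21, -16, 18, 29, 37, 50]
  probe: [-28, -4, -47, -24, 19, 22, -14] -> [-4, -47, -24, 19, 22, -14] -> [22, 19, -4, -14, -24, -47] -> [-22, -19, 4, 14, 24, 47]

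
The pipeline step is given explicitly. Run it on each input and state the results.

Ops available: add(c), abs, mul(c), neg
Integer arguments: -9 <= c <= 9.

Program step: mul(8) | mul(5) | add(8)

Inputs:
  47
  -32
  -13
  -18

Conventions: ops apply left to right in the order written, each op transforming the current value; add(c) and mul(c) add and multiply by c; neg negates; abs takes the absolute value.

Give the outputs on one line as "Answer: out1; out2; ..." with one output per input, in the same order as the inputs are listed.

1888; -1272; -512; -712

Execution, op by op:
  47 -> 376 -> 1880 -> 1888
  -32 -> -256 -> -1280 -> -1272
  -13 -> -104 -> -520 -> -512
  -18 -> -144 -> -720 -> -712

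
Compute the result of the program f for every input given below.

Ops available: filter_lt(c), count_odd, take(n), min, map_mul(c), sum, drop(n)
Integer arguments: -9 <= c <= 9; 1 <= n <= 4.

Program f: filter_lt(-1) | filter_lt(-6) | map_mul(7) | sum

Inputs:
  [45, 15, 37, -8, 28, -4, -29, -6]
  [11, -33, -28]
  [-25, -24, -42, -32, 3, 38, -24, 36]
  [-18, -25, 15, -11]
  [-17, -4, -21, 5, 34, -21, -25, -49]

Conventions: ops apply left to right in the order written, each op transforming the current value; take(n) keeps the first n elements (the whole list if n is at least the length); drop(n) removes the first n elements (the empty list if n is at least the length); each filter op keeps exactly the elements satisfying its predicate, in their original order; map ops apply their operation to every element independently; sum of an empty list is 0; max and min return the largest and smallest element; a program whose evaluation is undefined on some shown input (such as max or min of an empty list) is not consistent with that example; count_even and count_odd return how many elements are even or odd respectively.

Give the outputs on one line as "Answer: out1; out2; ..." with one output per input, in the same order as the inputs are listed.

-259; -427; -1029; -378; -931

Execution, op by op:
  [45, 15, 37, -8, 28, -4, -29, -6] -> [-8, -4, -29, -6] -> [-8, -29] -> [-56, -203] -> -259
  [11, -33, -28] -> [-33, -28] -> [-33, -28] -> [-231, -196] -> -427
  [-25, -24, -42, -32, 3, 38, -24, 36] -> [-25, -24, -42, -32, -24] -> [-25, -24, -42, -32, -24] -> [-175, -168, -294, -224, -168] -> -1029
  [-18, -25, 15, -11] -> [-18, -25, -11] -> [-18, -25, -11] -> [-126, -175, -77] -> -378
  [-17, -4, -21, 5, 34, -21, -25, -49] -> [-17, -4, -21, -21, -25, -49] -> [-17, -21, -21, -25, -49] -> [-119, -147, -147, -175, -343] -> -931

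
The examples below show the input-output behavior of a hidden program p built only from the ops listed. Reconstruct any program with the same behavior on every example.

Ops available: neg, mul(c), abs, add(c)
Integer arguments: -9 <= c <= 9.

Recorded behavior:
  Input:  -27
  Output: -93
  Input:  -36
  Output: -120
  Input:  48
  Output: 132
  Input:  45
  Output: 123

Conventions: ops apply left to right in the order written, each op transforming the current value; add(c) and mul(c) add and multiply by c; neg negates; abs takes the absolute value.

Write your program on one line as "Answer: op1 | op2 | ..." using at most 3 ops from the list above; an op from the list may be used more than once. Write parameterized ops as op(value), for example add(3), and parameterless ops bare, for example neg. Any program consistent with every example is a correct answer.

add(-4) | mul(-3) | neg

Check, running the answer program on each example:
  -27 -> -31 -> 93 -> -93
  -36 -> -40 -> 120 -> -120
  48 -> 44 -> -132 -> 132
  45 -> 41 -> -123 -> 123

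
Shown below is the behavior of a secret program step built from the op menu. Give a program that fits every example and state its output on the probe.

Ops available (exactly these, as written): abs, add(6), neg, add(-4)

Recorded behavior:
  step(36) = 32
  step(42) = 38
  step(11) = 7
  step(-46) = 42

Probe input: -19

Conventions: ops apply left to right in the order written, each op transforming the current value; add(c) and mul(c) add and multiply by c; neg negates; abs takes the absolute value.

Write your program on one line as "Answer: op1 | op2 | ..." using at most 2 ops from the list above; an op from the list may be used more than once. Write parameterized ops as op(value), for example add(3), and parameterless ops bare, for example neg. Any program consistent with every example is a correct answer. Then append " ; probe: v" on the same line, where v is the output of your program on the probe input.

abs | add(-4) ; probe: 15

Check, running the answer program on each example:
  36 -> 36 -> 32
  42 -> 42 -> 38
  11 -> 11 -> 7
  -46 -> 46 -> 42
  probe: -19 -> 19 -> 15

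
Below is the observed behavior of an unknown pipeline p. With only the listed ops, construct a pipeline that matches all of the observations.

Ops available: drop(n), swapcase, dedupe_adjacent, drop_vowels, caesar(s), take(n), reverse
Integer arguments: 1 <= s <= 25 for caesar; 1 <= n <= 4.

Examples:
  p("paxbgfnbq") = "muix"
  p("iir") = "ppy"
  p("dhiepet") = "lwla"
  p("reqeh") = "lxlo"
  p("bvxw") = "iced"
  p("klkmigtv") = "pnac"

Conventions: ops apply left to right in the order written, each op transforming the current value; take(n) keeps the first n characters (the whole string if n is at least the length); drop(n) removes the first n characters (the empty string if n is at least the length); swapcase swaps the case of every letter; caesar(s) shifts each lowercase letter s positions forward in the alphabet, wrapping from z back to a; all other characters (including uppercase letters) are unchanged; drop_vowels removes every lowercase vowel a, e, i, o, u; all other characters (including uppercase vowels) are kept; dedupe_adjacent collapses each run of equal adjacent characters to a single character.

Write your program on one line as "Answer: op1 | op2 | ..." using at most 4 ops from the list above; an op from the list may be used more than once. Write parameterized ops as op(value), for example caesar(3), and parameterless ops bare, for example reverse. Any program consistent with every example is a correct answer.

reverse | take(4) | caesar(7) | reverse

Check, running the answer program on each example:
  "paxbgfnbq" -> "qbnfgbxap" -> "qbnf" -> "xium" -> "muix"
  "iir" -> "rii" -> "rii" -> "ypp" -> "ppy"
  "dhiepet" -> "tepeihd" -> "tepe" -> "alwl" -> "lwla"
  "reqeh" -> "heqer" -> "heqe" -> "olxl" -> "lxlo"
  "bvxw" -> "wxvb" -> "wxvb" -> "deci" -> "iced"
  "klkmigtv" -> "vtgimklk" -> "vtgi" -> "canp" -> "pnac"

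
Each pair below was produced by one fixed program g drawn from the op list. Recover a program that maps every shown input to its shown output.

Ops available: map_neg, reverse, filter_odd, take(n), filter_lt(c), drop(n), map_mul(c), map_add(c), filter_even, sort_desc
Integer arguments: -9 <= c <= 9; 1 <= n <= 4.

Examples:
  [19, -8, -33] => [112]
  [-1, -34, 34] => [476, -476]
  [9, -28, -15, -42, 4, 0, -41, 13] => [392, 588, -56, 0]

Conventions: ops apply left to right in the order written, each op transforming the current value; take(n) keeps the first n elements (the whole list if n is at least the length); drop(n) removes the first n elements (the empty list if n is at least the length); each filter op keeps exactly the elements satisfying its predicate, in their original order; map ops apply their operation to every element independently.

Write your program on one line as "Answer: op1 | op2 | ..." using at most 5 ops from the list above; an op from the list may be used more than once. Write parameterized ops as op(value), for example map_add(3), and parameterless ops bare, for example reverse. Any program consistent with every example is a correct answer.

map_mul(-7) | filter_even | map_mul(-2) | map_mul(-1)

Check, running the answer program on each example:
  [19, -8, -33] -> [-133, 56, 231] -> [56] -> [-112] -> [112]
  [-1, -34, 34] -> [7, 238, -238] -> [238, -238] -> [-476, 476] -> [476, -476]
  [9, -28, -15, -42, 4, 0, -41, 13] -> [-63, 196, 105, 294, -28, 0, 287, -91] -> [196, 294, -28, 0] -> [-392, -588, 56, 0] -> [392, 588, -56, 0]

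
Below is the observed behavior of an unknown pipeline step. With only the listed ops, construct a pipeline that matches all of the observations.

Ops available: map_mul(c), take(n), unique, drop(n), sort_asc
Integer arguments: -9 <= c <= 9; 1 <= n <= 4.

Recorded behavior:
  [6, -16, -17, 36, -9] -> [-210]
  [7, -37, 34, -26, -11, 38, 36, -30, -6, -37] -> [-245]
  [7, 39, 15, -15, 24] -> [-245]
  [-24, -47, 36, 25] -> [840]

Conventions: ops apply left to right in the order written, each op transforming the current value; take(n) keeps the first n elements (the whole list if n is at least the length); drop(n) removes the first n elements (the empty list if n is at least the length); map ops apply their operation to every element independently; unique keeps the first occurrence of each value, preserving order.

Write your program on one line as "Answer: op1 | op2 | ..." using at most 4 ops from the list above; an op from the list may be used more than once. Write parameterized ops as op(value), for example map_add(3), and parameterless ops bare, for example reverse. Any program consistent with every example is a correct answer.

map_mul(-7) | unique | map_mul(5) | take(1)

Check, running the answer program on each example:
  [6, -16, -17, 36, -9] -> [-42, 112, 119, -252, 63] -> [-42, 112, 119, -252, 63] -> [-210, 560, 595, -1260, 315] -> [-210]
  [7, -37, 34, -26, -11, 38, 36, -30, -6, -37] -> [-49, 259, -238, 182, 77, -266, -252, 210, 42, 259] -> [-49, 259, -238, 182, 77, -266, -252, 210, 42] -> [-245, 1295, -1190, 910, 385, -1330, -1260, 1050, 210] -> [-245]
  [7, 39, 15, -15, 24] -> [-49, -273, -105, 105, -168] -> [-49, -273, -105, 105, -168] -> [-245, -1365, -525, 525, -840] -> [-245]
  [-24, -47, 36, 25] -> [168, 329, -252, -175] -> [168, 329, -252, -175] -> [840, 1645, -1260, -875] -> [840]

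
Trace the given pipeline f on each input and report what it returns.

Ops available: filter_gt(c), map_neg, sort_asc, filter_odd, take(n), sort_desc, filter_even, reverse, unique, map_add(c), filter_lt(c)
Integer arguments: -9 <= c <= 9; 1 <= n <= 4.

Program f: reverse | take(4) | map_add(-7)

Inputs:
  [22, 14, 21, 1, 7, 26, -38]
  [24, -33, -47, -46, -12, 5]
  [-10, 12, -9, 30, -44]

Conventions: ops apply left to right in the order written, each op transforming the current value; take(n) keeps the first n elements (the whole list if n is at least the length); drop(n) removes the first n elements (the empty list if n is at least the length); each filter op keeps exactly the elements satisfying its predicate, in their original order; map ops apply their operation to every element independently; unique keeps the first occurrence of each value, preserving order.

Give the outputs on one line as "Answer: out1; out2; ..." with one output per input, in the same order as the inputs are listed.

[-45, 19, 0, -6]; [-2, -19, -53, -54]; [-51, 23, -16, 5]

Execution, op by op:
  [22, 14, 21, 1, 7, 26, -38] -> [-38, 26, 7, 1, 21, 14, 22] -> [-38, 26, 7, 1] -> [-45, 19, 0, -6]
  [24, -33, -47, -46, -12, 5] -> [5, -12, -46, -47, -33, 24] -> [5, -12, -46, -47] -> [-2, -19, -53, -54]
  [-10, 12, -9, 30, -44] -> [-44, 30, -9, 12, -10] -> [-44, 30, -9, 12] -> [-51, 23, -16, 5]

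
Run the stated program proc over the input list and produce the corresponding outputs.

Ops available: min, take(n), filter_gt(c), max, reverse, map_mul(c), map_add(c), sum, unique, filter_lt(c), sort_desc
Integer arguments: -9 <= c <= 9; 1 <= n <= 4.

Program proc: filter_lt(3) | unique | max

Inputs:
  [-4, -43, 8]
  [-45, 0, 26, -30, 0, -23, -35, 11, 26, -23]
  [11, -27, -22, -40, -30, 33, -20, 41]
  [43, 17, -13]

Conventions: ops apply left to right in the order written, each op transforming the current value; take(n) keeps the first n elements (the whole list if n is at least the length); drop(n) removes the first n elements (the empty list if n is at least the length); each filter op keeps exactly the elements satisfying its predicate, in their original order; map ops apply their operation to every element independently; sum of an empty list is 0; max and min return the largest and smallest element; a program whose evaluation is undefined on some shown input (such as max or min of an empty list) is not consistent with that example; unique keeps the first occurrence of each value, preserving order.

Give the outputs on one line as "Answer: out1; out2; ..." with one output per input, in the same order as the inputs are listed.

Execution, op by op:
  [-4, -43, 8] -> [-4, -43] -> [-4, -43] -> -4
  [-45, 0, 26, -30, 0, -23, -35, 11, 26, -23] -> [-45, 0, -30, 0, -23, -35, -23] -> [-45, 0, -30, -23, -35] -> 0
  [11, -27, -22, -40, -30, 33, -20, 41] -> [-27, -22, -40, -30, -20] -> [-27, -22, -40, -30, -20] -> -20
  [43, 17, -13] -> [-13] -> [-13] -> -13

-4; 0; -20; -13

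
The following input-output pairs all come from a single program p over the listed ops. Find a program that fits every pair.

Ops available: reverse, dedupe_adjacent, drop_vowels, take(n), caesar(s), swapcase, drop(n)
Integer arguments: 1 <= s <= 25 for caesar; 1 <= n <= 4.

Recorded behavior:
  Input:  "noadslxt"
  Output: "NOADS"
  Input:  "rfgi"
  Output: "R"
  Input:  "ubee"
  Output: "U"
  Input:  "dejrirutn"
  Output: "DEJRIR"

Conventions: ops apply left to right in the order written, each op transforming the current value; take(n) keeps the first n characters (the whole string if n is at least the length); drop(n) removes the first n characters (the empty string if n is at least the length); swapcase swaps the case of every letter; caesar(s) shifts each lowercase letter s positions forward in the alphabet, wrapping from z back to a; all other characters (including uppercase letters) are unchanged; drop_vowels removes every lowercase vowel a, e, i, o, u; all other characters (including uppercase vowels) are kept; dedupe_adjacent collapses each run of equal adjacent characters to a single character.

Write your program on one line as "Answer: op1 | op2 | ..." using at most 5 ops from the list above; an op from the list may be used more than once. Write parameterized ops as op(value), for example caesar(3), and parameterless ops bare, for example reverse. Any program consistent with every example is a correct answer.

swapcase | reverse | drop(3) | reverse

Check, running the answer program on each example:
  "noadslxt" -> "NOADSLXT" -> "TXLSDAON" -> "SDAON" -> "NOADS"
  "rfgi" -> "RFGI" -> "IGFR" -> "R" -> "R"
  "ubee" -> "UBEE" -> "EEBU" -> "U" -> "U"
  "dejrirutn" -> "DEJRIRUTN" -> "NTURIRJED" -> "RIRJED" -> "DEJRIR"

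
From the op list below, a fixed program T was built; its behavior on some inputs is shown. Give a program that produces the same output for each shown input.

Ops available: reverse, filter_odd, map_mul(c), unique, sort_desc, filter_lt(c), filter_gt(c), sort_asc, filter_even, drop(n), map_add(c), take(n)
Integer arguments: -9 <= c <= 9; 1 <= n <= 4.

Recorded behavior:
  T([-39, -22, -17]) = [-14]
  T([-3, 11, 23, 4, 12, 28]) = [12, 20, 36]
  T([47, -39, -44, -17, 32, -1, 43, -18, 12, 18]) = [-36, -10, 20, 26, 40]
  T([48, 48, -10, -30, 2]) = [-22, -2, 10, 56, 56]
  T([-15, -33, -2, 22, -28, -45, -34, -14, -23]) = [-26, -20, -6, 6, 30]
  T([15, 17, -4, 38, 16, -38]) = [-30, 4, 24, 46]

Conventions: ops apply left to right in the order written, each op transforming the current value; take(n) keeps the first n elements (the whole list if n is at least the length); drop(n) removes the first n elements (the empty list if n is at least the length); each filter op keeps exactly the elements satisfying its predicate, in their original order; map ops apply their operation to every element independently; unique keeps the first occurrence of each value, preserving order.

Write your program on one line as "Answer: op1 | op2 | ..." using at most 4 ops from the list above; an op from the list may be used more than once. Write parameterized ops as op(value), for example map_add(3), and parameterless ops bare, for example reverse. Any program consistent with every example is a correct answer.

sort_desc | map_add(8) | sort_asc | filter_even

Check, running the answer program on each example:
  [-39, -22, -17] -> [-17, -22, -39] -> [-9, -14, -31] -> [-31, -14, -9] -> [-14]
  [-3, 11, 23, 4, 12, 28] -> [28, 23, 12, 11, 4, -3] -> [36, 31, 20, 19, 12, 5] -> [5, 12, 19, 20, 31, 36] -> [12, 20, 36]
  [47, -39, -44, -17, 32, -1, 43, -18, 12, 18] -> [47, 43, 32, 18, 12, -1, -17, -18, -39, -44] -> [55, 51, 40, 26, 20, 7, -9, -10, -31, -36] -> [-36, -31, -10, -9, 7, 20, 26, 40, 51, 55] -> [-36, -10, 20, 26, 40]
  [48, 48, -10, -30, 2] -> [48, 48, 2, -10, -30] -> [56, 56, 10, -2, -22] -> [-22, -2, 10, 56, 56] -> [-22, -2, 10, 56, 56]
  [-15, -33, -2, 22, -28, -45, -34, -14, -23] -> [22, -2, -14, -15, -23, -28, -33, -34, -45] -> [30, 6, -6, -7, -15, -20, -25, -26, -37] -> [-37, -26, -25, -20, -15, -7, -6, 6, 30] -> [-26, -20, -6, 6, 30]
  [15, 17, -4, 38, 16, -38] -> [38, 17, 16, 15, -4, -38] -> [46, 25, 24, 23, 4, -30] -> [-30, 4, 23, 24, 25, 46] -> [-30, 4, 24, 46]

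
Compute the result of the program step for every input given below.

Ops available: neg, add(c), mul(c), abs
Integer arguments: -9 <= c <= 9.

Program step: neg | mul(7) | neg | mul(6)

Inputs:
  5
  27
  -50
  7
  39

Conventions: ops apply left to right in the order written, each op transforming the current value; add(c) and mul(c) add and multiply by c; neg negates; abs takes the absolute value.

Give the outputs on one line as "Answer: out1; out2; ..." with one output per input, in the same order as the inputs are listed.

210; 1134; -2100; 294; 1638

Execution, op by op:
  5 -> -5 -> -35 -> 35 -> 210
  27 -> -27 -> -189 -> 189 -> 1134
  -50 -> 50 -> 350 -> -350 -> -2100
  7 -> -7 -> -49 -> 49 -> 294
  39 -> -39 -> -273 -> 273 -> 1638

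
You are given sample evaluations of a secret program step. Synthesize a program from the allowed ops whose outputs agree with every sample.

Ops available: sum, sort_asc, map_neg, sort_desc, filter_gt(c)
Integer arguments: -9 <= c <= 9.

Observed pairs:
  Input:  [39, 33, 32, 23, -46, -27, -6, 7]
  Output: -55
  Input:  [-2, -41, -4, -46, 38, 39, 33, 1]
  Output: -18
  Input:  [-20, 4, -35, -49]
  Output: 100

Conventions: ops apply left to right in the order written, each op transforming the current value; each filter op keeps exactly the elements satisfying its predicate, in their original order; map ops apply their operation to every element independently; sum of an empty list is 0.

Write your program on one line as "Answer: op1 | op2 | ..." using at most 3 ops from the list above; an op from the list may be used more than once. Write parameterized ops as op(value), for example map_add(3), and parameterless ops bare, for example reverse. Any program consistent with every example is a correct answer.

map_neg | sum

Check, running the answer program on each example:
  [39, 33, 32, 23, -46, -27, -6, 7] -> [-39, -33, -32, -23, 46, 27, 6, -7] -> -55
  [-2, -41, -4, -46, 38, 39, 33, 1] -> [2, 41, 4, 46, -38, -39, -33, -1] -> -18
  [-20, 4, -35, -49] -> [20, -4, 35, 49] -> 100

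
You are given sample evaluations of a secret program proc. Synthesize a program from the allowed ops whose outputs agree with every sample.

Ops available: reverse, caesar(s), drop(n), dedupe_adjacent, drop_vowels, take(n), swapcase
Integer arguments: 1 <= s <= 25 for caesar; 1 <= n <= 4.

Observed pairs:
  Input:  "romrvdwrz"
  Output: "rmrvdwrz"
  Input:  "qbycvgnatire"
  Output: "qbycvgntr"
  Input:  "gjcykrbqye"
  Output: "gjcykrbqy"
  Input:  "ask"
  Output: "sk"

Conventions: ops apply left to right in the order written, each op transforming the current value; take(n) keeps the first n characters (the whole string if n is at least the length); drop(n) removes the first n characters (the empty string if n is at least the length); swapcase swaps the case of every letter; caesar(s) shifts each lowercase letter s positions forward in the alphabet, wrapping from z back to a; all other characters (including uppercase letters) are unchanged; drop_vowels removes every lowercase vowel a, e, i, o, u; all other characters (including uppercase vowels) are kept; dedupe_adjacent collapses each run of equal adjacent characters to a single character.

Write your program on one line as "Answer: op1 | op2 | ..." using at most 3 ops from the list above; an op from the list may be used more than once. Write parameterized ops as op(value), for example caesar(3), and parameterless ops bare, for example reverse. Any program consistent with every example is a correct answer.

reverse | drop_vowels | reverse

Check, running the answer program on each example:
  "romrvdwrz" -> "zrwdvrmor" -> "zrwdvrmr" -> "rmrvdwrz"
  "qbycvgnatire" -> "eritangvcybq" -> "rtngvcybq" -> "qbycvgntr"
  "gjcykrbqye" -> "eyqbrkycjg" -> "yqbrkycjg" -> "gjcykrbqy"
  "ask" -> "ksa" -> "ks" -> "sk"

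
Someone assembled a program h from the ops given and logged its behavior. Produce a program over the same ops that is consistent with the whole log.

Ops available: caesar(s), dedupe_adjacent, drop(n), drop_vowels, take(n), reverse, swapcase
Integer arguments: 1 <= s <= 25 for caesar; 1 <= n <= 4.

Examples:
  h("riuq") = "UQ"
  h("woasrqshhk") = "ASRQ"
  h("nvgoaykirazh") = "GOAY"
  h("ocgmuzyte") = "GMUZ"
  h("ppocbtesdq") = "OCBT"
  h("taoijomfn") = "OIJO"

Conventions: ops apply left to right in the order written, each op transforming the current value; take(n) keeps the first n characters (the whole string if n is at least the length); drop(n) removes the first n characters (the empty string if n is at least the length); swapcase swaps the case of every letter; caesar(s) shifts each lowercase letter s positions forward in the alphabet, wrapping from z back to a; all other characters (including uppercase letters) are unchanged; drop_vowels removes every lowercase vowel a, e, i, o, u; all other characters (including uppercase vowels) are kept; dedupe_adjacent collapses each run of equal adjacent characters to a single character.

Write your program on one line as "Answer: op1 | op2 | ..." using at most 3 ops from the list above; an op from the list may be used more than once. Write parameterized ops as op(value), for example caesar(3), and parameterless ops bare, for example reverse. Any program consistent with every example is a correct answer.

drop(2) | swapcase | take(4)

Check, running the answer program on each example:
  "riuq" -> "uq" -> "UQ" -> "UQ"
  "woasrqshhk" -> "asrqshhk" -> "ASRQSHHK" -> "ASRQ"
  "nvgoaykirazh" -> "goaykirazh" -> "GOAYKIRAZH" -> "GOAY"
  "ocgmuzyte" -> "gmuzyte" -> "GMUZYTE" -> "GMUZ"
  "ppocbtesdq" -> "ocbtesdq" -> "OCBTESDQ" -> "OCBT"
  "taoijomfn" -> "oijomfn" -> "OIJOMFN" -> "OIJO"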